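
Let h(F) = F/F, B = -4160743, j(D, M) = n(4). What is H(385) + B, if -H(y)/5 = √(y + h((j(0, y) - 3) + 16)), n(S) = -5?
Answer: -4160743 - 5*√386 ≈ -4.1608e+6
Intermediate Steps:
j(D, M) = -5
h(F) = 1
H(y) = -5*√(1 + y) (H(y) = -5*√(y + 1) = -5*√(1 + y))
H(385) + B = -5*√(1 + 385) - 4160743 = -5*√386 - 4160743 = -4160743 - 5*√386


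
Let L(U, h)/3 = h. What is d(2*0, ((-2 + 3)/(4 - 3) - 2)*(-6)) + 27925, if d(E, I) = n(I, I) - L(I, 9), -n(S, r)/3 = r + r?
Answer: 27862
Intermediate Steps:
L(U, h) = 3*h
n(S, r) = -6*r (n(S, r) = -3*(r + r) = -6*r)
d(E, I) = -27 - 6*I (d(E, I) = -6*I - 3*9 = -6*I - 1*27 = -6*I - 27 = -27 - 6*I)
d(2*0, ((-2 + 3)/(4 - 3) - 2)*(-6)) + 27925 = (-27 - 6*((-2 + 3)/(4 - 3) - 2)*(-6)) + 27925 = (-27 - 6*(1/1 - 2)*(-6)) + 27925 = (-27 - 6*(1*1 - 2)*(-6)) + 27925 = (-27 - 6*(1 - 2)*(-6)) + 27925 = (-27 - (-6)*(-6)) + 27925 = (-27 - 6*6) + 27925 = (-27 - 36) + 27925 = -63 + 27925 = 27862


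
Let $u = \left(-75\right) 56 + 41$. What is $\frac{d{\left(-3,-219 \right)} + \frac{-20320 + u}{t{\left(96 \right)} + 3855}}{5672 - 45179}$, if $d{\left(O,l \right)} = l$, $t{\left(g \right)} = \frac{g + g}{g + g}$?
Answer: $\frac{868943}{152338992} \approx 0.005704$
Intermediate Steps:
$t{\left(g \right)} = 1$ ($t{\left(g \right)} = \frac{2 g}{2 g} = 2 g \frac{1}{2 g} = 1$)
$u = -4159$ ($u = -4200 + 41 = -4159$)
$\frac{d{\left(-3,-219 \right)} + \frac{-20320 + u}{t{\left(96 \right)} + 3855}}{5672 - 45179} = \frac{-219 + \frac{-20320 - 4159}{1 + 3855}}{5672 - 45179} = \frac{-219 - \frac{24479}{3856}}{-39507} = \left(-219 - \frac{24479}{3856}\right) \left(- \frac{1}{39507}\right) = \left(- \frac{868943}{3856}\right) \left(- \frac{1}{39507}\right) = \frac{868943}{152338992}$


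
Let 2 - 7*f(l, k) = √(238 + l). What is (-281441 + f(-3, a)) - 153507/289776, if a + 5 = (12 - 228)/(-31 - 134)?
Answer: -190294808503/676144 - √235/7 ≈ -2.8144e+5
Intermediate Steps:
a = -203/55 (a = -5 + (12 - 228)/(-31 - 134) = -5 - 216/(-165) = -5 - 216*(-1/165) = -5 + 72/55 = -203/55 ≈ -3.6909)
f(l, k) = 2/7 - √(238 + l)/7
(-281441 + f(-3, a)) - 153507/289776 = (-281441 + (2/7 - √(238 - 3)/7)) - 153507/289776 = (-281441 + (2/7 - √235/7)) - 153507*1/289776 = (-1970085/7 - √235/7) - 51169/96592 = -190294808503/676144 - √235/7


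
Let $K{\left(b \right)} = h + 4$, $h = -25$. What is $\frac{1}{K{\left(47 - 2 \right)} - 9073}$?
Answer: $- \frac{1}{9094} \approx -0.00010996$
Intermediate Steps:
$K{\left(b \right)} = -21$ ($K{\left(b \right)} = -25 + 4 = -21$)
$\frac{1}{K{\left(47 - 2 \right)} - 9073} = \frac{1}{-21 - 9073} = \frac{1}{-9094} = - \frac{1}{9094}$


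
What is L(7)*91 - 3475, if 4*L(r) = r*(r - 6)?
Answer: -13263/4 ≈ -3315.8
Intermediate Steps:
L(r) = r*(-6 + r)/4 (L(r) = (r*(r - 6))/4 = (r*(-6 + r))/4 = r*(-6 + r)/4)
L(7)*91 - 3475 = ((¼)*7*(-6 + 7))*91 - 3475 = ((¼)*7*1)*91 - 3475 = (7/4)*91 - 3475 = 637/4 - 3475 = -13263/4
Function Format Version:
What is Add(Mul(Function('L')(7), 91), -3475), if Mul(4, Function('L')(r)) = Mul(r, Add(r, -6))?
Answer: Rational(-13263, 4) ≈ -3315.8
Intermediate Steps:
Function('L')(r) = Mul(Rational(1, 4), r, Add(-6, r)) (Function('L')(r) = Mul(Rational(1, 4), Mul(r, Add(r, -6))) = Mul(Rational(1, 4), Mul(r, Add(-6, r))) = Mul(Rational(1, 4), r, Add(-6, r)))
Add(Mul(Function('L')(7), 91), -3475) = Add(Mul(Mul(Rational(1, 4), 7, Add(-6, 7)), 91), -3475) = Add(Mul(Mul(Rational(1, 4), 7, 1), 91), -3475) = Add(Mul(Rational(7, 4), 91), -3475) = Add(Rational(637, 4), -3475) = Rational(-13263, 4)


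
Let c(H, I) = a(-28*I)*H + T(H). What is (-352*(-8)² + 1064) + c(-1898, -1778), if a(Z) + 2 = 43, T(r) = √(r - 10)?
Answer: -99282 + 6*I*√53 ≈ -99282.0 + 43.681*I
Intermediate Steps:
T(r) = √(-10 + r)
a(Z) = 41 (a(Z) = -2 + 43 = 41)
c(H, I) = √(-10 + H) + 41*H (c(H, I) = 41*H + √(-10 + H) = √(-10 + H) + 41*H)
(-352*(-8)² + 1064) + c(-1898, -1778) = (-352*(-8)² + 1064) + (√(-10 - 1898) + 41*(-1898)) = (-352*64 + 1064) + (√(-1908) - 77818) = (-22528 + 1064) + (6*I*√53 - 77818) = -21464 + (-77818 + 6*I*√53) = -99282 + 6*I*√53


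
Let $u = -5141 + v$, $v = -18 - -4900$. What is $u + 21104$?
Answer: $20845$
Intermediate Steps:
$v = 4882$ ($v = -18 + 4900 = 4882$)
$u = -259$ ($u = -5141 + 4882 = -259$)
$u + 21104 = -259 + 21104 = 20845$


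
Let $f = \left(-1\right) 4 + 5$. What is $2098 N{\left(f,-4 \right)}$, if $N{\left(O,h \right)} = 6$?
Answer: $12588$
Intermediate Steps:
$f = 1$ ($f = -4 + 5 = 1$)
$2098 N{\left(f,-4 \right)} = 2098 \cdot 6 = 12588$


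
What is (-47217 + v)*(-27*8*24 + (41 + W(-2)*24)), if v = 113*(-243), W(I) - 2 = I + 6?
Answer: 373305324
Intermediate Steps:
W(I) = 8 + I (W(I) = 2 + (I + 6) = 2 + (6 + I) = 8 + I)
v = -27459
(-47217 + v)*(-27*8*24 + (41 + W(-2)*24)) = (-47217 - 27459)*(-27*8*24 + (41 + (8 - 2)*24)) = -74676*(-216*24 + (41 + 6*24)) = -74676*(-5184 + (41 + 144)) = -74676*(-5184 + 185) = -74676*(-4999) = 373305324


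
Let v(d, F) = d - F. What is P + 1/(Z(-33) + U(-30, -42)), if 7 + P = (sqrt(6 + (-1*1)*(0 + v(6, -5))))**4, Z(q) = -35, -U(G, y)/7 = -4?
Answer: 125/7 ≈ 17.857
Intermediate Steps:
U(G, y) = 28 (U(G, y) = -7*(-4) = 28)
P = 18 (P = -7 + (sqrt(6 + (-1*1)*(0 + (6 - 1*(-5)))))**4 = -7 + (sqrt(6 - (0 + (6 + 5))))**4 = -7 + (sqrt(6 - (0 + 11)))**4 = -7 + (sqrt(6 - 1*11))**4 = -7 + (sqrt(6 - 11))**4 = -7 + (sqrt(-5))**4 = -7 + (I*sqrt(5))**4 = -7 + 25 = 18)
P + 1/(Z(-33) + U(-30, -42)) = 18 + 1/(-35 + 28) = 18 + 1/(-7) = 18 - 1/7 = 125/7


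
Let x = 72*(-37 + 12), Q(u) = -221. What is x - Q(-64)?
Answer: -1579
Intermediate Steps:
x = -1800 (x = 72*(-25) = -1800)
x - Q(-64) = -1800 - 1*(-221) = -1800 + 221 = -1579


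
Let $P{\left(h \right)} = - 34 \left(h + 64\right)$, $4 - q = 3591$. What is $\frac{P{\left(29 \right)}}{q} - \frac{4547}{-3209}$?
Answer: $\frac{1556291}{677099} \approx 2.2985$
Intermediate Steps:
$q = -3587$ ($q = 4 - 3591 = -3587$)
$P{\left(h \right)} = -2176 - 34 h$ ($P{\left(h \right)} = - 34 \left(64 + h\right) = -2176 - 34 h$)
$\frac{P{\left(29 \right)}}{q} - \frac{4547}{-3209} = \frac{-2176 - 986}{-3587} - \frac{4547}{-3209} = \left(-2176 - 986\right) \left(- \frac{1}{3587}\right) - - \frac{4547}{3209} = \left(-3162\right) \left(- \frac{1}{3587}\right) + \frac{4547}{3209} = \frac{186}{211} + \frac{4547}{3209} = \frac{1556291}{677099}$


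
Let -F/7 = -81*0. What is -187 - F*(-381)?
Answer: -187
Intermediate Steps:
F = 0 (F = -(-567)*0 = -7*0 = 0)
-187 - F*(-381) = -187 - 1*0*(-381) = -187 + 0*(-381) = -187 + 0 = -187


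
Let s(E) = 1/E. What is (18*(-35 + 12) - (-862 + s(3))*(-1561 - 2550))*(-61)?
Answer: 648318797/3 ≈ 2.1611e+8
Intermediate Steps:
(18*(-35 + 12) - (-862 + s(3))*(-1561 - 2550))*(-61) = (18*(-35 + 12) - (-862 + 1/3)*(-1561 - 2550))*(-61) = (18*(-23) - (-862 + 1/3)*(-4111))*(-61) = (-414 - (-2585)*(-4111)/3)*(-61) = (-414 - 1*10626935/3)*(-61) = (-414 - 10626935/3)*(-61) = -10628177/3*(-61) = 648318797/3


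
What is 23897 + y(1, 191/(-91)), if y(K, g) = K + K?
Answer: 23899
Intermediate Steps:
y(K, g) = 2*K
23897 + y(1, 191/(-91)) = 23897 + 2*1 = 23897 + 2 = 23899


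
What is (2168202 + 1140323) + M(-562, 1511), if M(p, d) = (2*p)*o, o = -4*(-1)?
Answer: 3304029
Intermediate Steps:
o = 4 (o = -1*(-4) = 4)
M(p, d) = 8*p (M(p, d) = (2*p)*4 = 8*p)
(2168202 + 1140323) + M(-562, 1511) = (2168202 + 1140323) + 8*(-562) = 3308525 - 4496 = 3304029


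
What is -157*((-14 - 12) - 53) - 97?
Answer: 12306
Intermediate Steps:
-157*((-14 - 12) - 53) - 97 = -157*(-26 - 53) - 97 = -157*(-79) - 97 = 12403 - 97 = 12306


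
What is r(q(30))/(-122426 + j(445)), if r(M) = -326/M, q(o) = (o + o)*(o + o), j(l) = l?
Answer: 163/219565800 ≈ 7.4237e-7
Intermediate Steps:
q(o) = 4*o² (q(o) = (2*o)*(2*o) = 4*o²)
r(q(30))/(-122426 + j(445)) = (-326/(4*30²))/(-122426 + 445) = -326/(4*900)/(-121981) = -326/3600*(-1/121981) = -326*1/3600*(-1/121981) = -163/1800*(-1/121981) = 163/219565800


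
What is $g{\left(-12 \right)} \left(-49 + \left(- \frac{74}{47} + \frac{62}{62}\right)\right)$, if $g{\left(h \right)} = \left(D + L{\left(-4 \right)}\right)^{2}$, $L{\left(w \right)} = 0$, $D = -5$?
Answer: $- \frac{58250}{47} \approx -1239.4$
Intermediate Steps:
$g{\left(h \right)} = 25$ ($g{\left(h \right)} = \left(-5 + 0\right)^{2} = \left(-5\right)^{2} = 25$)
$g{\left(-12 \right)} \left(-49 + \left(- \frac{74}{47} + \frac{62}{62}\right)\right) = 25 \left(-49 + \left(- \frac{74}{47} + \frac{62}{62}\right)\right) = 25 \left(-49 + \left(\left(-74\right) \frac{1}{47} + 62 \cdot \frac{1}{62}\right)\right) = 25 \left(-49 + \left(- \frac{74}{47} + 1\right)\right) = 25 \left(-49 - \frac{27}{47}\right) = 25 \left(- \frac{2330}{47}\right) = - \frac{58250}{47}$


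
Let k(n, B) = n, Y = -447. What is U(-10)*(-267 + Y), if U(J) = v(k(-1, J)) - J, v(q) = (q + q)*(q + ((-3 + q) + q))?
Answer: -15708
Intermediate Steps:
v(q) = 2*q*(-3 + 3*q) (v(q) = (2*q)*(q + (-3 + 2*q)) = (2*q)*(-3 + 3*q) = 2*q*(-3 + 3*q))
U(J) = 12 - J (U(J) = 6*(-1)*(-1 - 1) - J = 6*(-1)*(-2) - J = 12 - J)
U(-10)*(-267 + Y) = (12 - 1*(-10))*(-267 - 447) = (12 + 10)*(-714) = 22*(-714) = -15708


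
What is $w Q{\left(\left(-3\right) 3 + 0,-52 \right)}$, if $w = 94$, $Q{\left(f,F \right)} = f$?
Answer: $-846$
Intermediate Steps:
$w Q{\left(\left(-3\right) 3 + 0,-52 \right)} = 94 \left(\left(-3\right) 3 + 0\right) = 94 \left(-9 + 0\right) = 94 \left(-9\right) = -846$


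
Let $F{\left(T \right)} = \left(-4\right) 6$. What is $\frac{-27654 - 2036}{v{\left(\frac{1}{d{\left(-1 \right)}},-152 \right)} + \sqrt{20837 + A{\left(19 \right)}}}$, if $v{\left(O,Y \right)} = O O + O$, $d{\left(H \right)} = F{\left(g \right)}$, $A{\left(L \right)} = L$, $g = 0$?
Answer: $- \frac{393333120}{6919519727} - \frac{19700858880 \sqrt{5214}}{6919519727} \approx -205.64$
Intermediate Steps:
$F{\left(T \right)} = -24$
$d{\left(H \right)} = -24$
$v{\left(O,Y \right)} = O + O^{2}$ ($v{\left(O,Y \right)} = O^{2} + O = O + O^{2}$)
$\frac{-27654 - 2036}{v{\left(\frac{1}{d{\left(-1 \right)}},-152 \right)} + \sqrt{20837 + A{\left(19 \right)}}} = \frac{-27654 - 2036}{\frac{1 + \frac{1}{-24}}{-24} + \sqrt{20837 + 19}} = - \frac{29690}{- \frac{1 - \frac{1}{24}}{24} + \sqrt{20856}} = - \frac{29690}{\left(- \frac{1}{24}\right) \frac{23}{24} + 2 \sqrt{5214}} = - \frac{29690}{- \frac{23}{576} + 2 \sqrt{5214}}$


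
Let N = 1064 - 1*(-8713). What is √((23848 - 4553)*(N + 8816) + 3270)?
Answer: √358755205 ≈ 18941.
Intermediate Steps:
N = 9777 (N = 1064 + 8713 = 9777)
√((23848 - 4553)*(N + 8816) + 3270) = √((23848 - 4553)*(9777 + 8816) + 3270) = √(19295*18593 + 3270) = √(358751935 + 3270) = √358755205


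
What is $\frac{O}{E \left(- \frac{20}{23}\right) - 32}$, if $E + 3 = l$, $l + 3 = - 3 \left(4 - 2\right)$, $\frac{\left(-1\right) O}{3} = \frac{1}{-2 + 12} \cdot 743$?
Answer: $\frac{51267}{4960} \approx 10.336$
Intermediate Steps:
$O = - \frac{2229}{10}$ ($O = - 3 \frac{1}{-2 + 12} \cdot 743 = - 3 \cdot \frac{1}{10} \cdot 743 = \left(-3\right) \frac{743}{10} = - \frac{2229}{10} \approx -222.9$)
$l = -9$ ($l = -3 - 3 \left(4 - 2\right) = -3 - 6 = -9$)
$E = -12$ ($E = -3 - 9 = -12$)
$\frac{O}{E \left(- \frac{20}{23}\right) - 32} = - \frac{2229}{10 \left(- 12 \left(- \frac{20}{23}\right) - 32\right)} = - \frac{2229}{10 \left(- 12 \left(\left(-20\right) \frac{1}{23}\right) - 32\right)} = - \frac{2229}{10 \left(\left(-12\right) \left(- \frac{20}{23}\right) - 32\right)} = - \frac{2229}{10 \left(\frac{240}{23} - 32\right)} = - \frac{2229}{10 \left(- \frac{496}{23}\right)} = \left(- \frac{2229}{10}\right) \left(- \frac{23}{496}\right) = \frac{51267}{4960}$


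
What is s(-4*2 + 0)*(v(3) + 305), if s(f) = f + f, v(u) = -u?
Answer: -4832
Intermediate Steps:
s(f) = 2*f
s(-4*2 + 0)*(v(3) + 305) = (2*(-4*2 + 0))*(-1*3 + 305) = (2*(-8 + 0))*(-3 + 305) = (2*(-8))*302 = -16*302 = -4832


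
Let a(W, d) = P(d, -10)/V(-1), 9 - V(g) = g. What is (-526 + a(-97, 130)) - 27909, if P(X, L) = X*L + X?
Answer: -28552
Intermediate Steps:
P(X, L) = X + L*X (P(X, L) = L*X + X = X + L*X)
V(g) = 9 - g
a(W, d) = -9*d/10 (a(W, d) = (d*(1 - 10))/(9 - 1*(-1)) = (d*(-9))/(9 + 1) = -9*d/10)
(-526 + a(-97, 130)) - 27909 = (-526 - 9/10*130) - 27909 = (-526 - 117) - 27909 = -643 - 27909 = -28552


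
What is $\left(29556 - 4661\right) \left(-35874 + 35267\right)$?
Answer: $-15111265$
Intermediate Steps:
$\left(29556 - 4661\right) \left(-35874 + 35267\right) = 24895 \left(-607\right) = -15111265$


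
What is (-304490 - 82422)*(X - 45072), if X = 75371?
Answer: -11723046688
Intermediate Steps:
(-304490 - 82422)*(X - 45072) = (-304490 - 82422)*(75371 - 45072) = -386912*30299 = -11723046688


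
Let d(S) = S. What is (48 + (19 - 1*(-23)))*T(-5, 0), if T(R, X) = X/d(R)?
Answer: 0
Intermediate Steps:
T(R, X) = X/R
(48 + (19 - 1*(-23)))*T(-5, 0) = (48 + (19 - 1*(-23)))*(0/(-5)) = (48 + (19 + 23))*(0*(-⅕)) = (48 + 42)*0 = 90*0 = 0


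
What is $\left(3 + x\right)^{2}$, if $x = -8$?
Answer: $25$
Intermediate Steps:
$\left(3 + x\right)^{2} = \left(3 - 8\right)^{2} = \left(-5\right)^{2} = 25$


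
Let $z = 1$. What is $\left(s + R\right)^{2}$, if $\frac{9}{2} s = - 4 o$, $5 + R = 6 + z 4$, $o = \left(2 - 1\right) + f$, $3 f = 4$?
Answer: $\frac{6241}{729} \approx 8.561$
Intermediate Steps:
$f = \frac{4}{3}$ ($f = \frac{1}{3} \cdot 4 = \frac{4}{3} \approx 1.3333$)
$o = \frac{7}{3}$ ($o = \left(2 - 1\right) + \frac{4}{3} = 1 + \frac{4}{3} = \frac{7}{3} \approx 2.3333$)
$R = 5$ ($R = -5 + \left(6 + 1 \cdot 4\right) = -5 + \left(6 + 4\right) = -5 + 10 = 5$)
$s = - \frac{56}{27}$ ($s = \frac{2 \left(\left(-4\right) \frac{7}{3}\right)}{9} = \frac{2}{9} \left(- \frac{28}{3}\right) = - \frac{56}{27} \approx -2.0741$)
$\left(s + R\right)^{2} = \left(- \frac{56}{27} + 5\right)^{2} = \left(\frac{79}{27}\right)^{2} = \frac{6241}{729}$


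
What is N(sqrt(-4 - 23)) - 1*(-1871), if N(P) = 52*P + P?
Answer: 1871 + 159*I*sqrt(3) ≈ 1871.0 + 275.4*I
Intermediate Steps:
N(P) = 53*P
N(sqrt(-4 - 23)) - 1*(-1871) = 53*sqrt(-4 - 23) - 1*(-1871) = 53*sqrt(-27) + 1871 = 53*(3*I*sqrt(3)) + 1871 = 159*I*sqrt(3) + 1871 = 1871 + 159*I*sqrt(3)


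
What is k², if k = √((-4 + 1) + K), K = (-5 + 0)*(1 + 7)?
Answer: -43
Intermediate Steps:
K = -40 (K = -5*8 = -40)
k = I*√43 (k = √((-4 + 1) - 40) = √(-3 - 40) = √(-43) = I*√43 ≈ 6.5574*I)
k² = (I*√43)² = -43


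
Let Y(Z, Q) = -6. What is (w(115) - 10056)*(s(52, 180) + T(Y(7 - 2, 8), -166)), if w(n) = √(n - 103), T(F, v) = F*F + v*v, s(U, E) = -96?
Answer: -276499776 + 54992*√3 ≈ -2.7640e+8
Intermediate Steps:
T(F, v) = F² + v²
w(n) = √(-103 + n)
(w(115) - 10056)*(s(52, 180) + T(Y(7 - 2, 8), -166)) = (√(-103 + 115) - 10056)*(-96 + ((-6)² + (-166)²)) = (√12 - 10056)*(-96 + (36 + 27556)) = (2*√3 - 10056)*(-96 + 27592) = (-10056 + 2*√3)*27496 = -276499776 + 54992*√3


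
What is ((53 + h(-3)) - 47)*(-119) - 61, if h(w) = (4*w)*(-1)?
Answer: -2203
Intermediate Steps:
h(w) = -4*w
((53 + h(-3)) - 47)*(-119) - 61 = ((53 - 4*(-3)) - 47)*(-119) - 61 = ((53 + 12) - 47)*(-119) - 61 = (65 - 47)*(-119) - 61 = 18*(-119) - 61 = -2142 - 61 = -2203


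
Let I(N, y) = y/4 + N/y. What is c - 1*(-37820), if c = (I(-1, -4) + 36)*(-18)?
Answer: 74371/2 ≈ 37186.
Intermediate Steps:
I(N, y) = y/4 + N/y (I(N, y) = y*(¼) + N/y = y/4 + N/y)
c = -1269/2 (c = (((¼)*(-4) - 1/(-4)) + 36)*(-18) = ((-1 - 1*(-¼)) + 36)*(-18) = ((-1 + ¼) + 36)*(-18) = (-¾ + 36)*(-18) = (141/4)*(-18) = -1269/2 ≈ -634.50)
c - 1*(-37820) = -1269/2 - 1*(-37820) = -1269/2 + 37820 = 74371/2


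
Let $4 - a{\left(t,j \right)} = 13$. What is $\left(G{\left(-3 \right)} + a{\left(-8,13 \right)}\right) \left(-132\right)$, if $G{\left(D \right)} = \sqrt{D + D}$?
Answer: $1188 - 132 i \sqrt{6} \approx 1188.0 - 323.33 i$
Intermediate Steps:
$a{\left(t,j \right)} = -9$ ($a{\left(t,j \right)} = 4 - 13 = -9$)
$G{\left(D \right)} = \sqrt{2} \sqrt{D}$ ($G{\left(D \right)} = \sqrt{2 D} = \sqrt{2} \sqrt{D}$)
$\left(G{\left(-3 \right)} + a{\left(-8,13 \right)}\right) \left(-132\right) = \left(\sqrt{2} \sqrt{-3} - 9\right) \left(-132\right) = \left(\sqrt{2} i \sqrt{3} - 9\right) \left(-132\right) = \left(i \sqrt{6} - 9\right) \left(-132\right) = \left(-9 + i \sqrt{6}\right) \left(-132\right) = 1188 - 132 i \sqrt{6}$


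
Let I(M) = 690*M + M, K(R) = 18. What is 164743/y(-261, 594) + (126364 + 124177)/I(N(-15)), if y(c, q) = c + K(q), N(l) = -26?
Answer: -3020654201/4365738 ≈ -691.90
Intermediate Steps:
y(c, q) = 18 + c (y(c, q) = c + 18 = 18 + c)
I(M) = 691*M
164743/y(-261, 594) + (126364 + 124177)/I(N(-15)) = 164743/(18 - 261) + (126364 + 124177)/((691*(-26))) = 164743/(-243) + 250541/(-17966) = 164743*(-1/243) + 250541*(-1/17966) = -164743/243 - 250541/17966 = -3020654201/4365738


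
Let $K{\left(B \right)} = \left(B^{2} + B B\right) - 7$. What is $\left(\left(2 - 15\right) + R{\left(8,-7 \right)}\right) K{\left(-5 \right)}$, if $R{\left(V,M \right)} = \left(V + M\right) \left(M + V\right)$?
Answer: $-516$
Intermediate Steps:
$K{\left(B \right)} = -7 + 2 B^{2}$ ($K{\left(B \right)} = \left(B^{2} + B^{2}\right) - 7 = 2 B^{2} - 7 = -7 + 2 B^{2}$)
$R{\left(V,M \right)} = \left(M + V\right)^{2}$ ($R{\left(V,M \right)} = \left(M + V\right) \left(M + V\right) = \left(M + V\right)^{2}$)
$\left(\left(2 - 15\right) + R{\left(8,-7 \right)}\right) K{\left(-5 \right)} = \left(\left(2 - 15\right) + \left(-7 + 8\right)^{2}\right) \left(-7 + 2 \left(-5\right)^{2}\right) = \left(\left(2 - 15\right) + 1^{2}\right) \left(-7 + 2 \cdot 25\right) = \left(-13 + 1\right) \left(-7 + 50\right) = \left(-12\right) 43 = -516$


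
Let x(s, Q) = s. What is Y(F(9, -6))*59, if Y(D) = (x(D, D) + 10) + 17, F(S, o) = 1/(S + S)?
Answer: 28733/18 ≈ 1596.3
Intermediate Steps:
F(S, o) = 1/(2*S)
Y(D) = 27 + D (Y(D) = (D + 10) + 17 = (10 + D) + 17 = 27 + D)
Y(F(9, -6))*59 = (27 + (1/2)/9)*59 = (27 + (1/2)*(1/9))*59 = (27 + 1/18)*59 = (487/18)*59 = 28733/18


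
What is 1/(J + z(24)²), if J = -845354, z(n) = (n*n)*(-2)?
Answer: 1/481750 ≈ 2.0758e-6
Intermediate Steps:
z(n) = -2*n² (z(n) = n²*(-2) = -2*n²)
1/(J + z(24)²) = 1/(-845354 + (-2*24²)²) = 1/(-845354 + (-2*576)²) = 1/(-845354 + (-1152)²) = 1/(-845354 + 1327104) = 1/481750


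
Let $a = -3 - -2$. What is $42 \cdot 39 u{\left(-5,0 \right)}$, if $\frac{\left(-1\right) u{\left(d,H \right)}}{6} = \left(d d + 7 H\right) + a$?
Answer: $-235872$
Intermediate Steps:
$a = -1$ ($a = -3 + 2 = -1$)
$u{\left(d,H \right)} = 6 - 42 H - 6 d^{2}$ ($u{\left(d,H \right)} = - 6 \left(\left(d d + 7 H\right) - 1\right) = - 6 \left(\left(d^{2} + 7 H\right) - 1\right) = - 6 \left(-1 + d^{2} + 7 H\right) = 6 - 42 H - 6 d^{2}$)
$42 \cdot 39 u{\left(-5,0 \right)} = 42 \cdot 39 \left(6 - 0 - 6 \left(-5\right)^{2}\right) = 1638 \left(6 + 0 - 150\right) = 1638 \left(-144\right) = -235872$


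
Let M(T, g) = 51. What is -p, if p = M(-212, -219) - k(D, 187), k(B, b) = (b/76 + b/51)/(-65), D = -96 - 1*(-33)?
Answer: -757217/14820 ≈ -51.094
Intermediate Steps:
D = -63 (D = -96 + 33 = -63)
k(B, b) = -127*b/251940 (k(B, b) = (b*(1/76) + b*(1/51))*(-1/65) = (b/76 + b/51)*(-1/65) = (127*b/3876)*(-1/65) = -127*b/251940)
p = 757217/14820 (p = 51 - (-127)*187/251940 = 51 - 1*(-1397/14820) = 51 + 1397/14820 = 757217/14820 ≈ 51.094)
-p = -1*757217/14820 = -757217/14820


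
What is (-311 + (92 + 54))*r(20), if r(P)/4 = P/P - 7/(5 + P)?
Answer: -2376/5 ≈ -475.20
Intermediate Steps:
r(P) = 4 - 28/(5 + P) (r(P) = 4*(P/P - 7/(5 + P)) = 4*(1 - 7/(5 + P)) = 4 - 28/(5 + P))
(-311 + (92 + 54))*r(20) = (-311 + (92 + 54))*(4*(-2 + 20)/(5 + 20)) = (-311 + 146)*(4*18/25) = -660*18/25 = -165*72/25 = -2376/5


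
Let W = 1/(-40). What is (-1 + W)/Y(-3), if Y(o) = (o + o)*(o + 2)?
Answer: -41/240 ≈ -0.17083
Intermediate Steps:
Y(o) = 2*o*(2 + o) (Y(o) = (2*o)*(2 + o) = 2*o*(2 + o))
W = -1/40 ≈ -0.025000
(-1 + W)/Y(-3) = (-1 - 1/40)/((2*(-3)*(2 - 3))) = -41/(40*(2*(-3)*(-1))) = -41/40/6 = -41/40*⅙ = -41/240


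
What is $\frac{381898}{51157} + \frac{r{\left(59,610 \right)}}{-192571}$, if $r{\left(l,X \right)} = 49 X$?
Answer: $\frac{72013397028}{9851354647} \approx 7.31$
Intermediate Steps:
$\frac{381898}{51157} + \frac{r{\left(59,610 \right)}}{-192571} = \frac{381898}{51157} + \frac{49 \cdot 610}{-192571} = 381898 \cdot \frac{1}{51157} + 29890 \left(- \frac{1}{192571}\right) = \frac{381898}{51157} - \frac{29890}{192571} = \frac{72013397028}{9851354647}$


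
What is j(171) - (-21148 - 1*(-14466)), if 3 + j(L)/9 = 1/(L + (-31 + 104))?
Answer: 1623829/244 ≈ 6655.0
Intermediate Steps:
j(L) = -27 + 9/(73 + L) (j(L) = -27 + 9/(L + (-31 + 104)) = -27 + 9/(L + 73) = -27 + 9/(73 + L))
j(171) - (-21148 - 1*(-14466)) = 9*(-218 - 3*171)/(73 + 171) - (-21148 - 1*(-14466)) = 9*(-218 - 513)/244 - (-21148 + 14466) = 9*(1/244)*(-731) - 1*(-6682) = -6579/244 + 6682 = 1623829/244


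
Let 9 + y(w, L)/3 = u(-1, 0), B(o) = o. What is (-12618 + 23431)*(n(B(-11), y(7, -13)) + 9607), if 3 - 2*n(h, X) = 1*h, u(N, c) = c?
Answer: 103956182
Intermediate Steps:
y(w, L) = -27 (y(w, L) = -27 + 3*0 = -27 + 0 = -27)
n(h, X) = 3/2 - h/2
(-12618 + 23431)*(n(B(-11), y(7, -13)) + 9607) = (-12618 + 23431)*((3/2 - 1/2*(-11)) + 9607) = 10813*((3/2 + 11/2) + 9607) = 10813*(7 + 9607) = 10813*9614 = 103956182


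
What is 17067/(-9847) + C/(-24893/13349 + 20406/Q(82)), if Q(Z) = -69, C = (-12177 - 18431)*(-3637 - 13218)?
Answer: -1559712852053565239/899744387139 ≈ -1.7335e+6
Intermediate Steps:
C = 515897840 (C = -30608*(-16855) = 515897840)
17067/(-9847) + C/(-24893/13349 + 20406/Q(82)) = 17067/(-9847) + 515897840/(-24893/13349 + 20406/(-69)) = 17067*(-1/9847) + 515897840/(-24893*1/13349 + 20406*(-1/69)) = -17067/9847 + 515897840/(-24893/13349 - 6802/23) = -17067/9847 + 515897840/(-91372437/307027) = -17067/9847 + 515897840*(-307027/91372437) = -17067/9847 - 158394566121680/91372437 = -1559712852053565239/899744387139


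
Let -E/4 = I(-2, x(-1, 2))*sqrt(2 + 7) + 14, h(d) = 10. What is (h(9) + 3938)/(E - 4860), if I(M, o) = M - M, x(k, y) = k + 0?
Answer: -987/1229 ≈ -0.80309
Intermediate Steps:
x(k, y) = k
I(M, o) = 0
E = -56 (E = -4*(0*sqrt(2 + 7) + 14) = -4*(0*sqrt(9) + 14) = -4*(0*3 + 14) = -4*(0 + 14) = -4*14 = -56)
(h(9) + 3938)/(E - 4860) = (10 + 3938)/(-56 - 4860) = 3948/(-4916) = 3948*(-1/4916) = -987/1229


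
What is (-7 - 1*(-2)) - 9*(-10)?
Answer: 85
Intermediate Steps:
(-7 - 1*(-2)) - 9*(-10) = (-7 + 2) + 90 = -5 + 90 = 85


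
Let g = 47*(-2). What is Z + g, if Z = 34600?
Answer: 34506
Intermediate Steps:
g = -94
Z + g = 34600 - 94 = 34506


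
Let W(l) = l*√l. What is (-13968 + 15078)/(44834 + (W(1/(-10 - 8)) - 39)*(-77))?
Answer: 309673776240/13345823820337 - 4615380*I*√2/13345823820337 ≈ 0.023204 - 4.8908e-7*I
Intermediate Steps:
W(l) = l^(3/2)
(-13968 + 15078)/(44834 + (W(1/(-10 - 8)) - 39)*(-77)) = (-13968 + 15078)/(44834 + ((1/(-10 - 8))^(3/2) - 39)*(-77)) = 1110/(44834 + ((1/(-18))^(3/2) - 39)*(-77)) = 1110/(44834 + ((-1/18)^(3/2) - 39)*(-77)) = 1110/(44834 + (-I*√2/108 - 39)*(-77)) = 1110/(44834 + (-39 - I*√2/108)*(-77)) = 1110/(44834 + (3003 + 77*I*√2/108)) = 1110/(47837 + 77*I*√2/108)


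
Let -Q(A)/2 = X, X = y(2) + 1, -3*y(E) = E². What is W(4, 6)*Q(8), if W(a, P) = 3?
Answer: 2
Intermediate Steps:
y(E) = -E²/3
X = -⅓ (X = -⅓*2² + 1 = -⅓*4 + 1 = -4/3 + 1 = -⅓ ≈ -0.33333)
Q(A) = ⅔ (Q(A) = -2*(-⅓) = ⅔)
W(4, 6)*Q(8) = 3*(⅔) = 2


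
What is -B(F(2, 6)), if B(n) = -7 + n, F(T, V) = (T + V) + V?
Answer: -7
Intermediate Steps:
F(T, V) = T + 2*V
-B(F(2, 6)) = -(-7 + (2 + 2*6)) = -(-7 + (2 + 12)) = -(-7 + 14) = -1*7 = -7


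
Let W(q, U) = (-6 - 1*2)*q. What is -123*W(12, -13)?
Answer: 11808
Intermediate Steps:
W(q, U) = -8*q (W(q, U) = (-6 - 2)*q = -8*q)
-123*W(12, -13) = -(-984)*12 = -123*(-96) = 11808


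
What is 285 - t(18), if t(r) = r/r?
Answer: 284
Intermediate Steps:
t(r) = 1
285 - t(18) = 285 - 1*1 = 285 - 1 = 284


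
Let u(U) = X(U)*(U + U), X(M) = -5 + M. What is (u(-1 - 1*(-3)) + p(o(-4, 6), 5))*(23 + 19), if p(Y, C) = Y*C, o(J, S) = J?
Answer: -1344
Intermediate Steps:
u(U) = 2*U*(-5 + U) (u(U) = (-5 + U)*(U + U) = (-5 + U)*(2*U) = 2*U*(-5 + U))
p(Y, C) = C*Y
(u(-1 - 1*(-3)) + p(o(-4, 6), 5))*(23 + 19) = (2*(-1 - 1*(-3))*(-5 + (-1 - 1*(-3))) + 5*(-4))*(23 + 19) = (2*(-1 + 3)*(-5 + (-1 + 3)) - 20)*42 = (2*2*(-5 + 2) - 20)*42 = (2*2*(-3) - 20)*42 = (-12 - 20)*42 = -32*42 = -1344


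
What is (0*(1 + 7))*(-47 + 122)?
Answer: 0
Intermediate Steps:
(0*(1 + 7))*(-47 + 122) = (0*8)*75 = 0*75 = 0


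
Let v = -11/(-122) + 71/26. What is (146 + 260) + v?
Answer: 324195/793 ≈ 408.82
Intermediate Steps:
v = 2237/793 (v = -11*(-1/122) + 71*(1/26) = 11/122 + 71/26 = 2237/793 ≈ 2.8209)
(146 + 260) + v = (146 + 260) + 2237/793 = 406 + 2237/793 = 324195/793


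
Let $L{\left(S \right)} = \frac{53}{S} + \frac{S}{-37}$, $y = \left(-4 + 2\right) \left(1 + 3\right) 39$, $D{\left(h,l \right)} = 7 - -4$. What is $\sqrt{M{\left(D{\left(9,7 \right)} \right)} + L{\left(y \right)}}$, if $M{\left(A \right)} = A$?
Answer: $\frac{\sqrt{641751162}}{5772} \approx 4.3889$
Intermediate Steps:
$D{\left(h,l \right)} = 11$ ($D{\left(h,l \right)} = 7 + 4 = 11$)
$y = -312$ ($y = \left(-2\right) 4 \cdot 39 = \left(-8\right) 39 = -312$)
$L{\left(S \right)} = \frac{53}{S} - \frac{S}{37}$ ($L{\left(S \right)} = \frac{53}{S} + S \left(- \frac{1}{37}\right) = \frac{53}{S} - \frac{S}{37}$)
$\sqrt{M{\left(D{\left(9,7 \right)} \right)} + L{\left(y \right)}} = \sqrt{11 + \left(\frac{53}{-312} - - \frac{312}{37}\right)} = \sqrt{11 + \left(53 \left(- \frac{1}{312}\right) + \frac{312}{37}\right)} = \sqrt{11 + \left(- \frac{53}{312} + \frac{312}{37}\right)} = \sqrt{11 + \frac{95383}{11544}} = \sqrt{\frac{222367}{11544}} = \frac{\sqrt{641751162}}{5772}$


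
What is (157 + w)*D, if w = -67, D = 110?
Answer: 9900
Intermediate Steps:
(157 + w)*D = (157 - 67)*110 = 90*110 = 9900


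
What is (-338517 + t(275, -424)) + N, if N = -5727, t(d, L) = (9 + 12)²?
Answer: -343803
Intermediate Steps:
t(d, L) = 441 (t(d, L) = 21² = 441)
(-338517 + t(275, -424)) + N = (-338517 + 441) - 5727 = -338076 - 5727 = -343803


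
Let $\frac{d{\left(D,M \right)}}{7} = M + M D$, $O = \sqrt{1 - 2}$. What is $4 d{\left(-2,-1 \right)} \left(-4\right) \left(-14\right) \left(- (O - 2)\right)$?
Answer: $3136 - 1568 i \approx 3136.0 - 1568.0 i$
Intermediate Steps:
$O = i$ ($O = \sqrt{-1} = i \approx 1.0 i$)
$d{\left(D,M \right)} = 7 M + 7 D M$ ($d{\left(D,M \right)} = 7 \left(M + M D\right) = 7 \left(M + D M\right) = 7 M + 7 D M$)
$4 d{\left(-2,-1 \right)} \left(-4\right) \left(-14\right) \left(- (O - 2)\right) = 4 \cdot 7 \left(-1\right) \left(1 - 2\right) \left(-4\right) \left(-14\right) \left(- (i - 2)\right) = 4 \cdot 7 \left(-1\right) \left(-1\right) \left(-4\right) \left(-14\right) \left(- (-2 + i)\right) = 4 \cdot 7 \left(-4\right) \left(-14\right) \left(2 - i\right) = 28 \left(-4\right) \left(-14\right) \left(2 - i\right) = \left(-112\right) \left(-14\right) \left(2 - i\right) = 1568 \left(2 - i\right) = 3136 - 1568 i$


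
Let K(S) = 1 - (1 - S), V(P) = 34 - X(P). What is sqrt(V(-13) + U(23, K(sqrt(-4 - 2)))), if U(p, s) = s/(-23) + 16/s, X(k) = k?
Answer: sqrt(223767 - 12903*I*sqrt(6))/69 ≈ 6.8726 - 0.48296*I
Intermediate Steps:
V(P) = 34 - P
K(S) = S (K(S) = 1 + (-1 + S) = S)
U(p, s) = 16/s - s/23 (U(p, s) = s*(-1/23) + 16/s = -s/23 + 16/s = 16/s - s/23)
sqrt(V(-13) + U(23, K(sqrt(-4 - 2)))) = sqrt((34 - 1*(-13)) + (16/(sqrt(-4 - 2)) - sqrt(-4 - 2)/23)) = sqrt((34 + 13) + (16/(sqrt(-6)) - I*sqrt(6)/23)) = sqrt(47 + (16/((I*sqrt(6))) - I*sqrt(6)/23)) = sqrt(47 + (16*(-I*sqrt(6)/6) - I*sqrt(6)/23)) = sqrt(47 + (-8*I*sqrt(6)/3 - I*sqrt(6)/23)) = sqrt(47 - 187*I*sqrt(6)/69)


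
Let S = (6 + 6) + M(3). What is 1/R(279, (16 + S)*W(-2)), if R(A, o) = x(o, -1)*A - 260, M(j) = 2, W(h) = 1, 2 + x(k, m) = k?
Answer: 1/7552 ≈ 0.00013242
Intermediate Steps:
x(k, m) = -2 + k
S = 14 (S = (6 + 6) + 2 = 12 + 2 = 14)
R(A, o) = -260 + A*(-2 + o) (R(A, o) = (-2 + o)*A - 260 = A*(-2 + o) - 260 = -260 + A*(-2 + o))
1/R(279, (16 + S)*W(-2)) = 1/(-260 + 279*(-2 + (16 + 14)*1)) = 1/(-260 + 279*(-2 + 30*1)) = 1/(-260 + 279*(-2 + 30)) = 1/(-260 + 279*28) = 1/(-260 + 7812) = 1/7552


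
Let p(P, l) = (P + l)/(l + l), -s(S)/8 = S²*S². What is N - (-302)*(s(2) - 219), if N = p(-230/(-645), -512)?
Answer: -6921401111/66048 ≈ -1.0479e+5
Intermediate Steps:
s(S) = -8*S⁴ (s(S) = -8*S²*S² = -8*S⁴)
p(P, l) = (P + l)/(2*l) (p(P, l) = (P + l)/((2*l)) = (P + l)*(1/(2*l)) = (P + l)/(2*l))
N = 33001/66048 (N = (½)*(-230/(-645) - 512)/(-512) = (½)*(-1/512)*(-230*(-1/645) - 512) = (½)*(-1/512)*(46/129 - 512) = (½)*(-1/512)*(-66002/129) = 33001/66048 ≈ 0.49965)
N - (-302)*(s(2) - 219) = 33001/66048 - (-302)*(-8*2⁴ - 219) = 33001/66048 - (-302)*(-8*16 - 219) = 33001/66048 - (-302)*(-128 - 219) = 33001/66048 - (-302)*(-347) = 33001/66048 - 1*104794 = 33001/66048 - 104794 = -6921401111/66048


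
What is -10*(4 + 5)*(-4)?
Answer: 360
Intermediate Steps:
-10*(4 + 5)*(-4) = -10*9*(-4) = -90*(-4) = 360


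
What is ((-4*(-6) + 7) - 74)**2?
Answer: 1849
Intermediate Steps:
((-4*(-6) + 7) - 74)**2 = ((24 + 7) - 74)**2 = (31 - 74)**2 = (-43)**2 = 1849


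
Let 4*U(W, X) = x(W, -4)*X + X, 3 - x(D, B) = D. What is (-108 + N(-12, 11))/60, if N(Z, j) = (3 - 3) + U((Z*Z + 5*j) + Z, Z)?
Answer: 147/20 ≈ 7.3500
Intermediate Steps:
x(D, B) = 3 - D
U(W, X) = X/4 + X*(3 - W)/4 (U(W, X) = ((3 - W)*X + X)/4 = (X*(3 - W) + X)/4 = (X + X*(3 - W))/4 = X/4 + X*(3 - W)/4)
N(Z, j) = Z*(4 - Z - Z² - 5*j)/4 (N(Z, j) = (3 - 3) + Z*(4 - ((Z*Z + 5*j) + Z))/4 = 0 + Z*(4 - ((Z² + 5*j) + Z))/4 = 0 + Z*(4 - (Z + Z² + 5*j))/4 = 0 + Z*(4 + (-Z - Z² - 5*j))/4 = 0 + Z*(4 - Z - Z² - 5*j)/4 = Z*(4 - Z - Z² - 5*j)/4)
(-108 + N(-12, 11))/60 = (-108 + (¼)*(-12)*(4 - 1*(-12) - 1*(-12)² - 5*11))/60 = (-108 + (¼)*(-12)*(4 + 12 - 1*144 - 55))/60 = (-108 + (¼)*(-12)*(4 + 12 - 144 - 55))/60 = (-108 + (¼)*(-12)*(-183))/60 = (-108 + 549)/60 = (1/60)*441 = 147/20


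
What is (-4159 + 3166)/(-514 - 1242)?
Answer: 993/1756 ≈ 0.56549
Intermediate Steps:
(-4159 + 3166)/(-514 - 1242) = -993/(-1756) = -993*(-1/1756) = 993/1756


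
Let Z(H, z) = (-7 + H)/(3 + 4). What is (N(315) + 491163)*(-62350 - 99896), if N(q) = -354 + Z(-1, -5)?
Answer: -79631611590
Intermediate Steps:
Z(H, z) = -1 + H/7 (Z(H, z) = (-7 + H)/7 = (-7 + H)*(⅐) = -1 + H/7)
N(q) = -2486/7 (N(q) = -354 + (-1 + (⅐)*(-1)) = -354 + (-1 - ⅐) = -354 - 8/7 = -2486/7)
(N(315) + 491163)*(-62350 - 99896) = (-2486/7 + 491163)*(-62350 - 99896) = (3435655/7)*(-162246) = -79631611590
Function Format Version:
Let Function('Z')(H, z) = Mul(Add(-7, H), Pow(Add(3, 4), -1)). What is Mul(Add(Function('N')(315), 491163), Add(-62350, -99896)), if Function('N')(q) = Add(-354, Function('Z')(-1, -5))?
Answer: -79631611590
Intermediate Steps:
Function('Z')(H, z) = Add(-1, Mul(Rational(1, 7), H)) (Function('Z')(H, z) = Mul(Add(-7, H), Pow(7, -1)) = Mul(Add(-7, H), Rational(1, 7)) = Add(-1, Mul(Rational(1, 7), H)))
Function('N')(q) = Rational(-2486, 7) (Function('N')(q) = Add(-354, Add(-1, Mul(Rational(1, 7), -1))) = Add(-354, Add(-1, Rational(-1, 7))) = Add(-354, Rational(-8, 7)) = Rational(-2486, 7))
Mul(Add(Function('N')(315), 491163), Add(-62350, -99896)) = Mul(Add(Rational(-2486, 7), 491163), Add(-62350, -99896)) = Mul(Rational(3435655, 7), -162246) = -79631611590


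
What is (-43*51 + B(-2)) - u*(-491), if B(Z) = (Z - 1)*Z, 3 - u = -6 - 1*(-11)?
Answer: -3169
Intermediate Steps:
u = -2 (u = 3 - (-6 - 1*(-11)) = 3 - (-6 + 11) = 3 - 1*5 = 3 - 5 = -2)
B(Z) = Z*(-1 + Z) (B(Z) = (-1 + Z)*Z = Z*(-1 + Z))
(-43*51 + B(-2)) - u*(-491) = (-43*51 - 2*(-1 - 2)) - (-2)*(-491) = (-2193 - 2*(-3)) - 1*982 = (-2193 + 6) - 982 = -2187 - 982 = -3169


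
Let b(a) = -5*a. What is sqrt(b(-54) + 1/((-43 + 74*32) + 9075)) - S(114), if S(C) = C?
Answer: -114 + sqrt(350892114)/1140 ≈ -97.568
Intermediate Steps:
sqrt(b(-54) + 1/((-43 + 74*32) + 9075)) - S(114) = sqrt(-5*(-54) + 1/((-43 + 74*32) + 9075)) - 1*114 = sqrt(270 + 1/((-43 + 2368) + 9075)) - 114 = sqrt(270 + 1/(2325 + 9075)) - 114 = sqrt(270 + 1/11400) - 114 = sqrt(3078001/11400) - 114 = sqrt(350892114)/1140 - 114 = -114 + sqrt(350892114)/1140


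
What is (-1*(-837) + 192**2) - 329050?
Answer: -291349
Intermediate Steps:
(-1*(-837) + 192**2) - 329050 = (837 + 36864) - 329050 = 37701 - 329050 = -291349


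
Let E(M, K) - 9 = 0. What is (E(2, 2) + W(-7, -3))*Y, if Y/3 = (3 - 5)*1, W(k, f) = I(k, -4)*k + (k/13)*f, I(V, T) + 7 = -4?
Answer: -6834/13 ≈ -525.69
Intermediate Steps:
I(V, T) = -11 (I(V, T) = -7 - 4 = -11)
E(M, K) = 9 (E(M, K) = 9 + 0 = 9)
W(k, f) = -11*k + f*k/13 (W(k, f) = -11*k + (k/13)*f = -11*k + f*k/13)
Y = -6 (Y = 3*((3 - 5)*1) = 3*(-2*1) = 3*(-2) = -6)
(E(2, 2) + W(-7, -3))*Y = (9 + (1/13)*(-7)*(-143 - 3))*(-6) = (9 + (1/13)*(-7)*(-146))*(-6) = (9 + 1022/13)*(-6) = (1139/13)*(-6) = -6834/13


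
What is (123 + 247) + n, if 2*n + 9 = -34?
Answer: 697/2 ≈ 348.50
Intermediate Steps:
n = -43/2 (n = -9/2 + (½)*(-34) = -9/2 - 17 = -43/2 ≈ -21.500)
(123 + 247) + n = (123 + 247) - 43/2 = 370 - 43/2 = 697/2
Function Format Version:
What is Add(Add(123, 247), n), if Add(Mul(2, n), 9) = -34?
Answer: Rational(697, 2) ≈ 348.50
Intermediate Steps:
n = Rational(-43, 2) (n = Add(Rational(-9, 2), Mul(Rational(1, 2), -34)) = Add(Rational(-9, 2), -17) = Rational(-43, 2) ≈ -21.500)
Add(Add(123, 247), n) = Add(Add(123, 247), Rational(-43, 2)) = Add(370, Rational(-43, 2)) = Rational(697, 2)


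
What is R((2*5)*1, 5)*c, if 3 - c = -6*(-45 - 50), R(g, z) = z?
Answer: -2835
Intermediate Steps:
c = -567 (c = 3 - (-6)*(-45 - 50) = 3 - (-6)*(-95) = 3 - 1*570 = 3 - 570 = -567)
R((2*5)*1, 5)*c = 5*(-567) = -2835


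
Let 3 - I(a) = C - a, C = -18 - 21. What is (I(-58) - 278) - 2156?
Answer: -2450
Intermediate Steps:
C = -39
I(a) = 42 + a (I(a) = 3 - (-39 - a) = 3 + (39 + a) = 42 + a)
(I(-58) - 278) - 2156 = ((42 - 58) - 278) - 2156 = (-16 - 278) - 2156 = -294 - 2156 = -2450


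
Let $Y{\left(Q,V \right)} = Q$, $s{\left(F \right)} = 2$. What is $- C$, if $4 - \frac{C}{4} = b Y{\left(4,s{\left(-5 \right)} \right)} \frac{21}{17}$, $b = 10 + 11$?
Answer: $\frac{6784}{17} \approx 399.06$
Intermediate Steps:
$b = 21$
$C = - \frac{6784}{17}$ ($C = 16 - 4 \cdot 21 \cdot 4 \cdot \frac{21}{17} = 16 - 4 \cdot 84 \cdot 21 \cdot \frac{1}{17} = 16 - 4 \cdot 84 \cdot \frac{21}{17} = 16 - \frac{7056}{17} = - \frac{6784}{17} \approx -399.06$)
$- C = \left(-1\right) \left(- \frac{6784}{17}\right) = \frac{6784}{17}$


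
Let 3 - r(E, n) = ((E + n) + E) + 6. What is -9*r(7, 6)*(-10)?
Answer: -2070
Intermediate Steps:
r(E, n) = -3 - n - 2*E (r(E, n) = 3 - (((E + n) + E) + 6) = 3 - ((n + 2*E) + 6) = 3 - (6 + n + 2*E) = 3 + (-6 - n - 2*E) = -3 - n - 2*E)
-9*r(7, 6)*(-10) = -9*(-3 - 1*6 - 2*7)*(-10) = -9*(-3 - 6 - 14)*(-10) = -9*(-23)*(-10) = 207*(-10) = -2070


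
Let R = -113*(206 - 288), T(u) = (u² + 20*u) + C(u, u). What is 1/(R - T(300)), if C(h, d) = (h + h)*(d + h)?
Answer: -1/446734 ≈ -2.2385e-6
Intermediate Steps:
C(h, d) = 2*h*(d + h) (C(h, d) = (2*h)*(d + h) = 2*h*(d + h))
T(u) = 5*u² + 20*u (T(u) = (u² + 20*u) + 2*u*(u + u) = (u² + 20*u) + 2*u*(2*u) = (u² + 20*u) + 4*u² = 5*u² + 20*u)
R = 9266 (R = -113*(-82) = 9266)
1/(R - T(300)) = 1/(9266 - 5*300*(4 + 300)) = 1/(9266 - 5*300*304) = 1/(9266 - 1*456000) = 1/(9266 - 456000) = 1/(-446734) = -1/446734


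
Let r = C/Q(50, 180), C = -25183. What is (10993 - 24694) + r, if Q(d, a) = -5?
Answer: -43322/5 ≈ -8664.4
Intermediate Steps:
r = 25183/5 (r = -25183/(-5) = -25183*(-1/5) = 25183/5 ≈ 5036.6)
(10993 - 24694) + r = (10993 - 24694) + 25183/5 = -13701 + 25183/5 = -43322/5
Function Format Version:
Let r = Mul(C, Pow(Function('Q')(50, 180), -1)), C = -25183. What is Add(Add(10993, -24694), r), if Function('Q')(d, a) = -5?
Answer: Rational(-43322, 5) ≈ -8664.4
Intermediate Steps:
r = Rational(25183, 5) (r = Mul(-25183, Pow(-5, -1)) = Mul(-25183, Rational(-1, 5)) = Rational(25183, 5) ≈ 5036.6)
Add(Add(10993, -24694), r) = Add(Add(10993, -24694), Rational(25183, 5)) = Add(-13701, Rational(25183, 5)) = Rational(-43322, 5)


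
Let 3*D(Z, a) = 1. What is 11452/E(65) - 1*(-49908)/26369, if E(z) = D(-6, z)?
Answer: 905983272/26369 ≈ 34358.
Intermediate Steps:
D(Z, a) = 1/3 (D(Z, a) = (1/3)*1 = 1/3)
E(z) = 1/3
11452/E(65) - 1*(-49908)/26369 = 11452/(1/3) - 1*(-49908)/26369 = 11452*3 + 49908*(1/26369) = 34356 + 49908/26369 = 905983272/26369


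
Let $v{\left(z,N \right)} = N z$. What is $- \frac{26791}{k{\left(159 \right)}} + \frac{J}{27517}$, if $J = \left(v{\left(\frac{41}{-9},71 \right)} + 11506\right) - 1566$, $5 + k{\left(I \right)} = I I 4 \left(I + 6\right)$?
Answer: $\frac{1437474573272}{4132202987115} \approx 0.34787$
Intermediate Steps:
$k{\left(I \right)} = -5 + 4 I^{2} \left(6 + I\right)$ ($k{\left(I \right)} = -5 + I I 4 \left(I + 6\right) = -5 + I^{2} \cdot 4 \left(6 + I\right) = -5 + 4 I^{2} \left(6 + I\right)$)
$J = \frac{86549}{9}$ ($J = \left(71 \frac{41}{-9} + 11506\right) - 1566 = \left(71 \cdot 41 \left(- \frac{1}{9}\right) + 11506\right) - 1566 = \left(71 \left(- \frac{41}{9}\right) + 11506\right) - 1566 = \left(- \frac{2911}{9} + 11506\right) - 1566 = \frac{100643}{9} - 1566 = \frac{86549}{9} \approx 9616.6$)
$- \frac{26791}{k{\left(159 \right)}} + \frac{J}{27517} = - \frac{26791}{-5 + 4 \cdot 159^{3} + 24 \cdot 159^{2}} + \frac{86549}{9 \cdot 27517} = - \frac{26791}{-5 + 4 \cdot 4019679 + 24 \cdot 25281} + \frac{86549}{9} \cdot \frac{1}{27517} = - \frac{26791}{-5 + 16078716 + 606744} + \frac{86549}{247653} = - \frac{26791}{16685455} + \frac{86549}{247653} = \frac{1437474573272}{4132202987115}$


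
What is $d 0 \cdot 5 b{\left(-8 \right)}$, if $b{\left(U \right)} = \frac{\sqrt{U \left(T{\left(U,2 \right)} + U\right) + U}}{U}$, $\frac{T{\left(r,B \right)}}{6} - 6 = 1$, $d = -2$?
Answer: $0$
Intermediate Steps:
$T{\left(r,B \right)} = 42$ ($T{\left(r,B \right)} = 36 + 6 \cdot 1 = 36 + 6 = 42$)
$b{\left(U \right)} = \frac{\sqrt{U + U \left(42 + U\right)}}{U}$ ($b{\left(U \right)} = \frac{\sqrt{U \left(42 + U\right) + U}}{U} = \frac{\sqrt{U + U \left(42 + U\right)}}{U}$)
$d 0 \cdot 5 b{\left(-8 \right)} = \left(-2\right) 0 \cdot 5 \frac{\sqrt{- 8 \left(43 - 8\right)}}{-8} = 0 \cdot 5 \left(- \frac{\sqrt{\left(-8\right) 35}}{8}\right) = 0 \left(- \frac{\sqrt{-280}}{8}\right) = 0 \left(- \frac{2 i \sqrt{70}}{8}\right) = 0 \left(- \frac{i \sqrt{70}}{4}\right) = 0$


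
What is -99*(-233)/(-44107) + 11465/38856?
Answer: -390604597/1713821592 ≈ -0.22791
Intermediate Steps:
-99*(-233)/(-44107) + 11465/38856 = 23067*(-1/44107) + 11465*(1/38856) = -23067/44107 + 11465/38856 = -390604597/1713821592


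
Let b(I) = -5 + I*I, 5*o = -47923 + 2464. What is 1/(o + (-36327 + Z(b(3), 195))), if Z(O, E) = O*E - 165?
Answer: -5/224019 ≈ -2.2320e-5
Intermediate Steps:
o = -45459/5 (o = (-47923 + 2464)/5 = (⅕)*(-45459) = -45459/5 ≈ -9091.8)
b(I) = -5 + I²
Z(O, E) = -165 + E*O (Z(O, E) = E*O - 165 = -165 + E*O)
1/(o + (-36327 + Z(b(3), 195))) = 1/(-45459/5 + (-36327 + (-165 + 195*(-5 + 3²)))) = 1/(-45459/5 + (-36327 + (-165 + 195*(-5 + 9)))) = 1/(-45459/5 + (-36327 + (-165 + 195*4))) = 1/(-45459/5 + (-36327 + (-165 + 780))) = 1/(-45459/5 + (-36327 + 615)) = 1/(-45459/5 - 35712) = 1/(-224019/5) = -5/224019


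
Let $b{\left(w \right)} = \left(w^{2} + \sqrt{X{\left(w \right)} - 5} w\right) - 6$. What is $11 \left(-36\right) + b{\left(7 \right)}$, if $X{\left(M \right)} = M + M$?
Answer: $-332$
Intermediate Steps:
$X{\left(M \right)} = 2 M$
$b{\left(w \right)} = -6 + w^{2} + w \sqrt{-5 + 2 w}$ ($b{\left(w \right)} = \left(w^{2} + \sqrt{2 w - 5} w\right) - 6 = \left(w^{2} + \sqrt{-5 + 2 w} w\right) - 6 = \left(w^{2} + w \sqrt{-5 + 2 w}\right) - 6 = -6 + w^{2} + w \sqrt{-5 + 2 w}$)
$11 \left(-36\right) + b{\left(7 \right)} = 11 \left(-36\right) + \left(-6 + 7^{2} + 7 \sqrt{-5 + 2 \cdot 7}\right) = -396 + \left(-6 + 49 + 7 \sqrt{-5 + 14}\right) = -396 + \left(-6 + 49 + 7 \sqrt{9}\right) = -396 + \left(-6 + 49 + 7 \cdot 3\right) = -396 + \left(-6 + 49 + 21\right) = -396 + 64 = -332$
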